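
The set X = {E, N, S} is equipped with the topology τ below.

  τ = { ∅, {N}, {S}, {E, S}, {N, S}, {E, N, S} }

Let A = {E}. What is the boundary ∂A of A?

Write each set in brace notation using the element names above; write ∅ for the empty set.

open subsets of A: ∅; so int(A) = ∅
closure: X∖int(X∖A) = X∖{N, S} = {E}
∂A = {E} minus ∅ = {E}

{E}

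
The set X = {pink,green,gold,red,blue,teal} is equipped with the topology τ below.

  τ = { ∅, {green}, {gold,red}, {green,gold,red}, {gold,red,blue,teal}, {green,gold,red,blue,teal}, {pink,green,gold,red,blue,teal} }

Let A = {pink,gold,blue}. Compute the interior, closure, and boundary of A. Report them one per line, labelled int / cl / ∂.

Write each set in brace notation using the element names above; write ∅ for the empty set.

opens ⊆ A: ∅; union → int = ∅
complement {green,red,teal}; its interior {green}; cl(A) = X∖{green} = {pink,gold,red,blue,teal}
boundary = {pink,gold,red,blue,teal} ∖ ∅ = {pink,gold,red,blue,teal}

int(A) = ∅
cl(A)  = {pink,gold,red,blue,teal}
∂A     = {pink,gold,red,blue,teal}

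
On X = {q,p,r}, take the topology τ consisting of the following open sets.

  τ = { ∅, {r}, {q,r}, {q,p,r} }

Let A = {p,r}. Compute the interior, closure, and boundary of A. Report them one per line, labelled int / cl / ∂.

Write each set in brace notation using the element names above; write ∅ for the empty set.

U open, U⊆A: ∅, {r}. int(A) = ⋃ = {r}
X∖A={q}, int(X∖A)=∅, hence cl(A)={q,p,r}
∂A: remove int from cl → {q,p}

int(A) = {r}
cl(A)  = {q,p,r}
∂A     = {q,p}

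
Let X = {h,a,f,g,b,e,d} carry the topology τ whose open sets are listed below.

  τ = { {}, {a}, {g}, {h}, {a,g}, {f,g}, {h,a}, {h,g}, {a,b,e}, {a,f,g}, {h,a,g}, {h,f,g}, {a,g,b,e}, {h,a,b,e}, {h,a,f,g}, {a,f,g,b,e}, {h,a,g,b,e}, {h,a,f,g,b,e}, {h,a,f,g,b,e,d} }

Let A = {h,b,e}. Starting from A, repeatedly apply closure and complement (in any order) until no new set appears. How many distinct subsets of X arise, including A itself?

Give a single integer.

cl via duality: int({a,f,g,d}) = {a,f,g}, so X∖{a,f,g} = {h,b,e,d}
Write k for closure, c for complement:
  1. A     = {h,b,e}
  2. kA    = {h,b,e,d}
  3. cA    = {a,f,g,d}
  4. ckA   = {a,f,g}
  5. kcA   = {a,f,g,b,e,d}
  6. ckcA  = {h}
  7. kckcA = {h,d}
  8. ckckcA = {a,f,g,b,e}
applying k or c yields no new set

8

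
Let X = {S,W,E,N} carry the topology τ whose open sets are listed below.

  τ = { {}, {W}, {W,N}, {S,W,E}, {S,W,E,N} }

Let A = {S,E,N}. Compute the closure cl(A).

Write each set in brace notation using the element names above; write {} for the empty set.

{S,E,N}

cl via duality: int({W}) = {W}, so X∖{W} = {S,E,N}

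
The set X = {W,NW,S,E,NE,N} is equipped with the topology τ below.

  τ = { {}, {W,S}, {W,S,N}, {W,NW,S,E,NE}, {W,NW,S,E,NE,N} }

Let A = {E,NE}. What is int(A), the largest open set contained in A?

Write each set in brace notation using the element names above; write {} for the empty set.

U open, U⊆A: {}. int(A) = ⋃ = {}

{}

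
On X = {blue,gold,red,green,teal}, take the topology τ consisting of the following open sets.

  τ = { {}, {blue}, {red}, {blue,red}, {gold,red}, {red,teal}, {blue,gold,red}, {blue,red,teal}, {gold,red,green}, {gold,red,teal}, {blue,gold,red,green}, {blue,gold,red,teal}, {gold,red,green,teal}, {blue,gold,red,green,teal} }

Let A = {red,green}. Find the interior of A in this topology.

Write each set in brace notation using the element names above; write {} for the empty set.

{red}

open subsets of A: {}, {red}; so int(A) = {red}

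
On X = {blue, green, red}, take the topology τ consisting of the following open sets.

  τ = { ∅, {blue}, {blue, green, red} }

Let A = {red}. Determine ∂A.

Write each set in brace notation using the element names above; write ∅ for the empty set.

{green, red}

open subsets of A: ∅; so int(A) = ∅
closure: X∖int(X∖A) = X∖{blue} = {green, red}
∂A = {green, red} minus ∅ = {green, red}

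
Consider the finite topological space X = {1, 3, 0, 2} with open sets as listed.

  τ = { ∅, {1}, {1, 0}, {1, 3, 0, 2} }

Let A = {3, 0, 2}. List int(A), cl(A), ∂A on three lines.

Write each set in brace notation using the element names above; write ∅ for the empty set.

int(A) = ∅
cl(A)  = {3, 0, 2}
∂A     = {3, 0, 2}

open subsets of A: ∅; so int(A) = ∅
closure: X∖int(X∖A) = X∖{1} = {3, 0, 2}
∂A = {3, 0, 2} minus ∅ = {3, 0, 2}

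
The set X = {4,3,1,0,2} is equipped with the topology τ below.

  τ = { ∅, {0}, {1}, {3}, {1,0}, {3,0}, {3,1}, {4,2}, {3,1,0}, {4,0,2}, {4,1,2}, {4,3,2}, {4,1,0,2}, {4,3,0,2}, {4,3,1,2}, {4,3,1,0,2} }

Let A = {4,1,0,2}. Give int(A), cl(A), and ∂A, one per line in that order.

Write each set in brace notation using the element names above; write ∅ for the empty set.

opens ⊆ A: ∅, {0}, {1}, {1,0}, {4,2}, {4,0,2}, {4,1,2}, {4,1,0,2}; union → int = {4,1,0,2}
complement {3}; its interior {3}; cl(A) = X∖{3} = {4,1,0,2}
boundary = {4,1,0,2} ∖ {4,1,0,2} = ∅

int(A) = {4,1,0,2}
cl(A)  = {4,1,0,2}
∂A     = ∅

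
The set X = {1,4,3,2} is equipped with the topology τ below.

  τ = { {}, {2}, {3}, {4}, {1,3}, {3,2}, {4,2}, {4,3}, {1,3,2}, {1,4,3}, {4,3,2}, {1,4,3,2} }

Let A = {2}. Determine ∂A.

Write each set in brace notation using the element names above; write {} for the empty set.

opens ⊆ A: {}, {2}; union → int = {2}
complement {1,4,3}; its interior {1,4,3}; cl(A) = X∖{1,4,3} = {2}
boundary = {2} ∖ {2} = {}

{}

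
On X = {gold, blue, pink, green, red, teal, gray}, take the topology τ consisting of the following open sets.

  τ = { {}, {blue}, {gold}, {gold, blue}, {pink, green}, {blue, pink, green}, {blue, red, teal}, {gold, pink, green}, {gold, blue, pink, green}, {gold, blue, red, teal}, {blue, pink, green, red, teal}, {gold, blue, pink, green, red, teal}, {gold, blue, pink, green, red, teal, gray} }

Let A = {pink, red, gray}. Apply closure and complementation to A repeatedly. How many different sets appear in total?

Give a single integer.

10

cl via duality: int({gold, blue, green, teal}) = {gold, blue}, so X∖{gold, blue} = {pink, green, red, teal, gray}
Write k for closure, c for complement:
  1. A     = {pink, red, gray}
  2. kA    = {pink, green, red, teal, gray}
  3. cA    = {gold, blue, green, teal}
  4. ckA   = {gold, blue}
  5. kcA   = {gold, blue, pink, green, red, teal, gray}
  6. kckA  = {gold, blue, red, teal, gray}
  7. ckcA  = {}
  8. ckckA = {pink, green}
  9. kckckA = {pink, green, gray}
  10. ckckckA = {gold, blue, red, teal}
applying k or c yields no new set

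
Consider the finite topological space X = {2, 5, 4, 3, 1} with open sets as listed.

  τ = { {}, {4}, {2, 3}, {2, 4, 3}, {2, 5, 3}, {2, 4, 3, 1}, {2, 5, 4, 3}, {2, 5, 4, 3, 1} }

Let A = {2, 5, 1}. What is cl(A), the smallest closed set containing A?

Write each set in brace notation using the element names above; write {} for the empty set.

{2, 5, 3, 1}

closure: X∖int(X∖A) = X∖{4} = {2, 5, 3, 1}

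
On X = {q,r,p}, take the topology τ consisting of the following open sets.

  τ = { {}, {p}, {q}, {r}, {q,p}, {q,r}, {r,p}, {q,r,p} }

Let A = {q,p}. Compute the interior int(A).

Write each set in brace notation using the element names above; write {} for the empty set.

{q,p}

interior: largest open inside A is {q,p} (from {}, {q}, {p}, {q,p})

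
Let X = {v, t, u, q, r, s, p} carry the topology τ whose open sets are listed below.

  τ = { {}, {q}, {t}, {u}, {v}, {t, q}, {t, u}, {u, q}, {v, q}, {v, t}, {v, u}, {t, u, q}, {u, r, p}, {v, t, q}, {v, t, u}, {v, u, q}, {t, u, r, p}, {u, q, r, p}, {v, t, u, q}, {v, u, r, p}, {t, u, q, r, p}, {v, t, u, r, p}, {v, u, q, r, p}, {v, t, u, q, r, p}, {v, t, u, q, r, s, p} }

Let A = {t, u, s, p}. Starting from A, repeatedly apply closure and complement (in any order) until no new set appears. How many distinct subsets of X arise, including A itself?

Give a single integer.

X∖A={v, q, r}, int(X∖A)={v, q}, hence cl(A)={t, u, r, s, p}
Orbit (k=closure, c=complement):
  1. A     = {t, u, s, p}
  2. kA    = {t, u, r, s, p}
  3. cA    = {v, q, r}
  4. ckA   = {v, q}
  5. kcA   = {v, q, r, s, p}
  6. kckA  = {v, q, s}
  7. ckcA  = {t, u}
  8. ckckA = {t, u, r, p}
(closed under both — stop)

8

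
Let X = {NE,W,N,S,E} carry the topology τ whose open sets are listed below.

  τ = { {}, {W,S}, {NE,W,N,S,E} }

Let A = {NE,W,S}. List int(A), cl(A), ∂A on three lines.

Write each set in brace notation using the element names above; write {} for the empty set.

U open, U⊆A: {}, {W,S}. int(A) = ⋃ = {W,S}
X∖A={N,E}, int(X∖A)={}, hence cl(A)={NE,W,N,S,E}
∂A: remove int from cl → {NE,N,E}

int(A) = {W,S}
cl(A)  = {NE,W,N,S,E}
∂A     = {NE,N,E}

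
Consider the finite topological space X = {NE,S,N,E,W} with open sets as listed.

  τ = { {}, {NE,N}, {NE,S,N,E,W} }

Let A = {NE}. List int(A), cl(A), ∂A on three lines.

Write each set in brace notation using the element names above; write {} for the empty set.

interior: largest open inside A is {} (from {})
cl via duality: int({S,N,E,W}) = {}, so X∖{} = {NE,S,N,E,W}
cl∖int = {NE,S,N,E,W}

int(A) = {}
cl(A)  = {NE,S,N,E,W}
∂A     = {NE,S,N,E,W}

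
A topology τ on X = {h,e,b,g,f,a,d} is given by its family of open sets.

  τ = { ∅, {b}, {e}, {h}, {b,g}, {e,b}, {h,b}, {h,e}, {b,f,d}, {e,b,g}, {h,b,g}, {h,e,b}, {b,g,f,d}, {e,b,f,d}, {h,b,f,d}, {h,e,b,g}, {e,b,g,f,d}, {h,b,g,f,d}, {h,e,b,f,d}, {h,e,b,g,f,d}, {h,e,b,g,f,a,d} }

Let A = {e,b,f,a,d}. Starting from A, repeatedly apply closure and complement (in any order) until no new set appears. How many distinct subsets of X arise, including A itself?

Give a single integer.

8

X∖A={h,g}, int(X∖A)={h}, hence cl(A)={e,b,g,f,a,d}
Orbit (k=closure, c=complement):
  1. A     = {e,b,f,a,d}
  2. kA    = {e,b,g,f,a,d}
  3. cA    = {h,g}
  4. ckA   = {h}
  5. kcA   = {h,g,a}
  6. kckA  = {h,a}
  7. ckcA  = {e,b,f,d}
  8. ckckA = {e,b,g,f,d}
(closed under both — stop)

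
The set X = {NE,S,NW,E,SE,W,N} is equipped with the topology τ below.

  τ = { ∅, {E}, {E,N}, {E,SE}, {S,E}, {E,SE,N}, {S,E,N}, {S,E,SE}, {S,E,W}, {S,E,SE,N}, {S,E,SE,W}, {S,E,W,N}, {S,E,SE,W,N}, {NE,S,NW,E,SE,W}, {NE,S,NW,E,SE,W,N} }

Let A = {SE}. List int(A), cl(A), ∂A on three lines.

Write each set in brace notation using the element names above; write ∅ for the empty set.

int(A) = ∅
cl(A)  = {NE,NW,SE}
∂A     = {NE,NW,SE}

open subsets of A: ∅; so int(A) = ∅
closure: X∖int(X∖A) = X∖{S,E,W,N} = {NE,NW,SE}
∂A = {NE,NW,SE} minus ∅ = {NE,NW,SE}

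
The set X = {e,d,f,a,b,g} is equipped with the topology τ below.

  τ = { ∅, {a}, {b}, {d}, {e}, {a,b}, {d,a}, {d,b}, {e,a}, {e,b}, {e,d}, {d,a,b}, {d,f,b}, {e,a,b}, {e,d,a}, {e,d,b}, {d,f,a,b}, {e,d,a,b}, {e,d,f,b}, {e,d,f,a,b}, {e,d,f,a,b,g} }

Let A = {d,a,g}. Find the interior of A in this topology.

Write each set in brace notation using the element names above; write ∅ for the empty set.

opens ⊆ A: ∅, {a}, {d}, {d,a}; union → int = {d,a}

{d,a}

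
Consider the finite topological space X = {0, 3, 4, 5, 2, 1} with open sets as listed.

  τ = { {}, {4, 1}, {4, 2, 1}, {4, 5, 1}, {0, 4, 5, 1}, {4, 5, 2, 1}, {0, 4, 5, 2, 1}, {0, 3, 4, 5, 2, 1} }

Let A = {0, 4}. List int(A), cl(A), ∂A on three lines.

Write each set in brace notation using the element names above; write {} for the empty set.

int(A) = {}
cl(A)  = {0, 3, 4, 5, 2, 1}
∂A     = {0, 3, 4, 5, 2, 1}

open subsets of A: {}; so int(A) = {}
closure: X∖int(X∖A) = X∖{} = {0, 3, 4, 5, 2, 1}
∂A = {0, 3, 4, 5, 2, 1} minus {} = {0, 3, 4, 5, 2, 1}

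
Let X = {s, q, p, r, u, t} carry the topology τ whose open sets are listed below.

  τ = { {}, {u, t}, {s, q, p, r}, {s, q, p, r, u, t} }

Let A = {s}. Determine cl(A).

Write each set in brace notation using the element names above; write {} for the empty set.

{s, q, p, r}

closure: X∖int(X∖A) = X∖{u, t} = {s, q, p, r}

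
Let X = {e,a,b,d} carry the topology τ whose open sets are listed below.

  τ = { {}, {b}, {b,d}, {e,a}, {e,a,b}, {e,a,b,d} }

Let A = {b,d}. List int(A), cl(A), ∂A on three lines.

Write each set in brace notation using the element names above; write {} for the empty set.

U open, U⊆A: {}, {b}, {b,d}. int(A) = ⋃ = {b,d}
X∖A={e,a}, int(X∖A)={e,a}, hence cl(A)={b,d}
∂A: remove int from cl → {}

int(A) = {b,d}
cl(A)  = {b,d}
∂A     = {}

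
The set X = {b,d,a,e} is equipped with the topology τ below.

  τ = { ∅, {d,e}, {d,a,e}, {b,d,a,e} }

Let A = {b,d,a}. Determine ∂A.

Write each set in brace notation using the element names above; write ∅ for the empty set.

interior: largest open inside A is ∅ (from ∅)
cl via duality: int({e}) = ∅, so X∖∅ = {b,d,a,e}
cl∖int = {b,d,a,e}

{b,d,a,e}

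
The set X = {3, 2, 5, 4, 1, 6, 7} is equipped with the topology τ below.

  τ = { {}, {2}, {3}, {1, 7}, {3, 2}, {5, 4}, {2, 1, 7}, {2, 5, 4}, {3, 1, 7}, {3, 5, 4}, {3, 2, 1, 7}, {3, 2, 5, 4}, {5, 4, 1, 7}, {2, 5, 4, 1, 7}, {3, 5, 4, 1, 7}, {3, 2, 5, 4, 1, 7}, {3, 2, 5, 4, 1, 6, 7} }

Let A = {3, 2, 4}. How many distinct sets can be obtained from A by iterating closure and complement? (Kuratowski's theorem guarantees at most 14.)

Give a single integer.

10

complement {5, 1, 6, 7}; its interior {1, 7}; cl(A) = X∖{1, 7} = {3, 2, 5, 4, 6}
With k = closure, c = complement:
  1. A     = {3, 2, 4}
  2. kA    = {3, 2, 5, 4, 6}
  3. cA    = {5, 1, 6, 7}
  4. ckA   = {1, 7}
  5. kcA   = {5, 4, 1, 6, 7}
  6. kckA  = {1, 6, 7}
  7. ckcA  = {3, 2}
  8. ckckA = {3, 2, 5, 4}
  9. kckcA = {3, 2, 6}
  10. ckckcA = {5, 4, 1, 7}
k, c of each give nothing new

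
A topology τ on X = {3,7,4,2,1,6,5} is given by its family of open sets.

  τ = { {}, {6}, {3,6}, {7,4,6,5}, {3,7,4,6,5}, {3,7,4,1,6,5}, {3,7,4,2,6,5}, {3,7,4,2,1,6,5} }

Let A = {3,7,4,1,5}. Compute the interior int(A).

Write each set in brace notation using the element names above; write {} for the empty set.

{}

U open, U⊆A: {}. int(A) = ⋃ = {}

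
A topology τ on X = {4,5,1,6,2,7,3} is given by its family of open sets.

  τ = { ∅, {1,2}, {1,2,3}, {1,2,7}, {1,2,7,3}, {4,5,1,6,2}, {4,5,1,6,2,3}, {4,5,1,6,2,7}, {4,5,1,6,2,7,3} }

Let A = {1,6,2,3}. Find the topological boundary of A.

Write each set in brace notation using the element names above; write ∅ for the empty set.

{4,5,6,7}

interior: largest open inside A is {1,2,3} (from ∅, {1,2}, {1,2,3})
cl via duality: int({4,5,7}) = ∅, so X∖∅ = {4,5,1,6,2,7,3}
cl∖int = {4,5,6,7}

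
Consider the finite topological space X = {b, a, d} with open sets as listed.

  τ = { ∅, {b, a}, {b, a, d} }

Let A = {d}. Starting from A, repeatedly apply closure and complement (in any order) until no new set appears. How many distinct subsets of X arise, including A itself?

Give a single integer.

complement {b, a}; its interior {b, a}; cl(A) = X∖{b, a} = {d}
With k = closure, c = complement:
  1. A     = {d}
  2. cA    = {b, a}
  3. kcA   = {b, a, d}
  4. ckcA  = ∅
k, c of each give nothing new

4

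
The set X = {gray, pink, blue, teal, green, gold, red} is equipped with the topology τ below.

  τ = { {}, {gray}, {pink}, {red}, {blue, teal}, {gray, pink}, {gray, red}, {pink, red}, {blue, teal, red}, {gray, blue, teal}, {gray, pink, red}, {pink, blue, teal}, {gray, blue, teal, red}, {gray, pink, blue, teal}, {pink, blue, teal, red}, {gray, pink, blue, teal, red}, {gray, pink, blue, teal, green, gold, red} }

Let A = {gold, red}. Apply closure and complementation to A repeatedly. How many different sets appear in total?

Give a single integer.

6

complement {gray, pink, blue, teal, green}; its interior {gray, pink, blue, teal}; cl(A) = X∖{gray, pink, blue, teal} = {green, gold, red}
With k = closure, c = complement:
  1. A     = {gold, red}
  2. kA    = {green, gold, red}
  3. cA    = {gray, pink, blue, teal, green}
  4. ckA   = {gray, pink, blue, teal}
  5. kcA   = {gray, pink, blue, teal, green, gold}
  6. ckcA  = {red}
k, c of each give nothing new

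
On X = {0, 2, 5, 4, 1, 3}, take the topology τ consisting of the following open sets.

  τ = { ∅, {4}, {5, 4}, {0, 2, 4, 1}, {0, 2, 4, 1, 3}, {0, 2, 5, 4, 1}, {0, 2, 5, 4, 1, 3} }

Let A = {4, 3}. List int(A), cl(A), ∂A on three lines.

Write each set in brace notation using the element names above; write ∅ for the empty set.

open subsets of A: ∅, {4}; so int(A) = {4}
closure: X∖int(X∖A) = X∖∅ = {0, 2, 5, 4, 1, 3}
∂A = {0, 2, 5, 4, 1, 3} minus {4} = {0, 2, 5, 1, 3}

int(A) = {4}
cl(A)  = {0, 2, 5, 4, 1, 3}
∂A     = {0, 2, 5, 1, 3}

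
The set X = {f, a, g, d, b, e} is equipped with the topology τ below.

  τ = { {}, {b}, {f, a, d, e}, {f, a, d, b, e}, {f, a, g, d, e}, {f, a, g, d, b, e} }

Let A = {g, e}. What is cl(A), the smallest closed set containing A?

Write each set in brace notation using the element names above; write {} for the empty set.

cl via duality: int({f, a, d, b}) = {b}, so X∖{b} = {f, a, g, d, e}

{f, a, g, d, e}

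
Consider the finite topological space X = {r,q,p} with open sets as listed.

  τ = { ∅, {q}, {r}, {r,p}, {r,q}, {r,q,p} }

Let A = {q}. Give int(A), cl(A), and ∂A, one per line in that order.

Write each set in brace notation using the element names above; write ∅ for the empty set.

U open, U⊆A: ∅, {q}. int(A) = ⋃ = {q}
X∖A={r,p}, int(X∖A)={r,p}, hence cl(A)={q}
∂A: remove int from cl → ∅

int(A) = {q}
cl(A)  = {q}
∂A     = ∅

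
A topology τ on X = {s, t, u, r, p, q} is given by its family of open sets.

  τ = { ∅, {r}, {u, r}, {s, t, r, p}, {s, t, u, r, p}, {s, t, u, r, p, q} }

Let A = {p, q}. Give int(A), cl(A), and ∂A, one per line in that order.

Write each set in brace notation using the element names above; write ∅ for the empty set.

opens ⊆ A: ∅; union → int = ∅
complement {s, t, u, r}; its interior {u, r}; cl(A) = X∖{u, r} = {s, t, p, q}
boundary = {s, t, p, q} ∖ ∅ = {s, t, p, q}

int(A) = ∅
cl(A)  = {s, t, p, q}
∂A     = {s, t, p, q}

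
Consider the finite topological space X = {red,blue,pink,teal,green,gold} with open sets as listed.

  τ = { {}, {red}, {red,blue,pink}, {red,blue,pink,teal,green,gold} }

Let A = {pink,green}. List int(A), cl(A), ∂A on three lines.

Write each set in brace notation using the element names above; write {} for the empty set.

int(A) = {}
cl(A)  = {blue,pink,teal,green,gold}
∂A     = {blue,pink,teal,green,gold}

open subsets of A: {}; so int(A) = {}
closure: X∖int(X∖A) = X∖{red} = {blue,pink,teal,green,gold}
∂A = {blue,pink,teal,green,gold} minus {} = {blue,pink,teal,green,gold}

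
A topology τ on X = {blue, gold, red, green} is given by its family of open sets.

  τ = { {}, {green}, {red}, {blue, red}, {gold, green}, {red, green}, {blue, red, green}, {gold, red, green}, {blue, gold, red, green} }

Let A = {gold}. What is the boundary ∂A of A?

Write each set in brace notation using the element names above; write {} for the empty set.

{gold}

interior: largest open inside A is {} (from {})
cl via duality: int({blue, red, green}) = {blue, red, green}, so X∖{blue, red, green} = {gold}
cl∖int = {gold}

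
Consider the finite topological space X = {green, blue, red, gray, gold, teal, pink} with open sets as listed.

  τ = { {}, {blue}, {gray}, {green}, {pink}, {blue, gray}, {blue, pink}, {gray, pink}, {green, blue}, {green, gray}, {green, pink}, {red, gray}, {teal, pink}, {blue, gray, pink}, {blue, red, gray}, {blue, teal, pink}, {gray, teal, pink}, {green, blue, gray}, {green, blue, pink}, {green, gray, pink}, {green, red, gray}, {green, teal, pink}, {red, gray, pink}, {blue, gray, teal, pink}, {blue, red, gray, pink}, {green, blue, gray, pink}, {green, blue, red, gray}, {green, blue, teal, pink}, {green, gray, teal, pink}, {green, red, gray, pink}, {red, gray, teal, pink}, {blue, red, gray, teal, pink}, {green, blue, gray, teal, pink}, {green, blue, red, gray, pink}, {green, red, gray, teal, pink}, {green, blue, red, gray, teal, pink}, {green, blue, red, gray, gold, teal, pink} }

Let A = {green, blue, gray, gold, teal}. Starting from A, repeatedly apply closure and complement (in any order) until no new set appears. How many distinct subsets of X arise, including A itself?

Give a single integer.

complement {red, pink}; its interior {pink}; cl(A) = X∖{pink} = {green, blue, red, gray, gold, teal}
With k = closure, c = complement:
  1. A     = {green, blue, gray, gold, teal}
  2. kA    = {green, blue, red, gray, gold, teal}
  3. cA    = {red, pink}
  4. ckA   = {pink}
  5. kcA   = {red, gold, teal, pink}
  6. kckA  = {gold, teal, pink}
  7. ckcA  = {green, blue, gray}
  8. ckckA = {green, blue, red, gray}
  9. kckcA = {green, blue, red, gray, gold}
  10. ckckcA = {teal, pink}
k, c of each give nothing new

10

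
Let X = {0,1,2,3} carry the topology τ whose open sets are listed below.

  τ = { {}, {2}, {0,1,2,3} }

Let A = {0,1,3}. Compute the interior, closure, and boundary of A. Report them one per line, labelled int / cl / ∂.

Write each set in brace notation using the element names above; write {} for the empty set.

opens ⊆ A: {}; union → int = {}
complement {2}; its interior {2}; cl(A) = X∖{2} = {0,1,3}
boundary = {0,1,3} ∖ {} = {0,1,3}

int(A) = {}
cl(A)  = {0,1,3}
∂A     = {0,1,3}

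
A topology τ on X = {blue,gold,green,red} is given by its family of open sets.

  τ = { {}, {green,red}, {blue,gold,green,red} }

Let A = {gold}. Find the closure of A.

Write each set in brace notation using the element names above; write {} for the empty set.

X∖A={blue,green,red}, int(X∖A)={green,red}, hence cl(A)={blue,gold}

{blue,gold}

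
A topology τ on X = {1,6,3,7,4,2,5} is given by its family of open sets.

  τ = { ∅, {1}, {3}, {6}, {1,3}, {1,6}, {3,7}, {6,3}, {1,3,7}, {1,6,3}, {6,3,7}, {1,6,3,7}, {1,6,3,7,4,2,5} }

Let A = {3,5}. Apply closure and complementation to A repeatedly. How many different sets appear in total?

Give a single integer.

cl via duality: int({1,6,7,4,2}) = {1,6}, so X∖{1,6} = {3,7,4,2,5}
Write k for closure, c for complement:
  1. A     = {3,5}
  2. kA    = {3,7,4,2,5}
  3. cA    = {1,6,7,4,2}
  4. ckA   = {1,6}
  5. kcA   = {1,6,7,4,2,5}
  6. kckA  = {1,6,4,2,5}
  7. ckcA  = {3}
  8. ckckA = {3,7}
applying k or c yields no new set

8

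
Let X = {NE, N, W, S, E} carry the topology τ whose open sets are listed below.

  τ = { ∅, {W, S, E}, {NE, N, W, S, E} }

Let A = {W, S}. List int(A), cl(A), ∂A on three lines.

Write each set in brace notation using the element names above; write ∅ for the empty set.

opens ⊆ A: ∅; union → int = ∅
complement {NE, N, E}; its interior ∅; cl(A) = X∖∅ = {NE, N, W, S, E}
boundary = {NE, N, W, S, E} ∖ ∅ = {NE, N, W, S, E}

int(A) = ∅
cl(A)  = {NE, N, W, S, E}
∂A     = {NE, N, W, S, E}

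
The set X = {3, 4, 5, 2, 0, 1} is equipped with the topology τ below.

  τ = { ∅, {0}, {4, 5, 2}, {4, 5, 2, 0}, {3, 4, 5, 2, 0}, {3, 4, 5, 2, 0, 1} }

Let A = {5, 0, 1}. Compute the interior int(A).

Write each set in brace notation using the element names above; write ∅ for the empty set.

{0}

opens ⊆ A: ∅, {0}; union → int = {0}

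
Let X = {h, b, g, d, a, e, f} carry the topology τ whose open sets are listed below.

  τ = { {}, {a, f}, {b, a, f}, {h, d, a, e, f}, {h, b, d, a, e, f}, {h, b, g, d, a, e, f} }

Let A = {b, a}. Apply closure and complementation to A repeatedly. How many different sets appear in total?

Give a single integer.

4

complement {h, g, d, e, f}; its interior {}; cl(A) = X∖{} = {h, b, g, d, a, e, f}
With k = closure, c = complement:
  1. A     = {b, a}
  2. kA    = {h, b, g, d, a, e, f}
  3. cA    = {h, g, d, e, f}
  4. ckA   = {}
k, c of each give nothing new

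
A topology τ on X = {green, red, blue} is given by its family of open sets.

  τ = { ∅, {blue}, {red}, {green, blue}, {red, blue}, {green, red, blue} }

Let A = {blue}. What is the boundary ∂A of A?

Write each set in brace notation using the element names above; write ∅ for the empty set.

U open, U⊆A: ∅, {blue}. int(A) = ⋃ = {blue}
X∖A={green, red}, int(X∖A)={red}, hence cl(A)={green, blue}
∂A: remove int from cl → {green}

{green}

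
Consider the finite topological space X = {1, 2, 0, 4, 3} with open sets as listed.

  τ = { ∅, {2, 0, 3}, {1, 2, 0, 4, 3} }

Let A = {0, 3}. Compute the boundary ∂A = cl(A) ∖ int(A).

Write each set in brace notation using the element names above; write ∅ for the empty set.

open subsets of A: ∅; so int(A) = ∅
closure: X∖int(X∖A) = X∖∅ = {1, 2, 0, 4, 3}
∂A = {1, 2, 0, 4, 3} minus ∅ = {1, 2, 0, 4, 3}

{1, 2, 0, 4, 3}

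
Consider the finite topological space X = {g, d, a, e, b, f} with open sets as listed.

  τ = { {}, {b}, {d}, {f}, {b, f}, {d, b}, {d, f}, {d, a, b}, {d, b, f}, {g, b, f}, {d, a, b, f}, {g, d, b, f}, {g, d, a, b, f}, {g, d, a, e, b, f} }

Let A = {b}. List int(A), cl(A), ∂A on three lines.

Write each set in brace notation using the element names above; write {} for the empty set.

int(A) = {b}
cl(A)  = {g, a, e, b}
∂A     = {g, a, e}

open subsets of A: {}, {b}; so int(A) = {b}
closure: X∖int(X∖A) = X∖{d, f} = {g, a, e, b}
∂A = {g, a, e, b} minus {b} = {g, a, e}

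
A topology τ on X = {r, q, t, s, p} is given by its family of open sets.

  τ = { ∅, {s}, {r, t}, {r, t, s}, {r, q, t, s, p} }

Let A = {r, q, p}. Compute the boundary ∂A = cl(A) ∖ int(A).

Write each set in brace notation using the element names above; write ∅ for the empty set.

interior: largest open inside A is ∅ (from ∅)
cl via duality: int({t, s}) = {s}, so X∖{s} = {r, q, t, p}
cl∖int = {r, q, t, p}

{r, q, t, p}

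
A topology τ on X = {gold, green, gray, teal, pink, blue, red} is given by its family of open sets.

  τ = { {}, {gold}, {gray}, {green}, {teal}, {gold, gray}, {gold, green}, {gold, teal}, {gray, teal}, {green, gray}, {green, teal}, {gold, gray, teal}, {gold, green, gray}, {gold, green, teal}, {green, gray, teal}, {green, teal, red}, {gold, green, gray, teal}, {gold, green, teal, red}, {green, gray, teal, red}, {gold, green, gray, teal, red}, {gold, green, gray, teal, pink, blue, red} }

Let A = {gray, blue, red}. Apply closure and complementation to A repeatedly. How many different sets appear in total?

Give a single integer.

X∖A={gold, green, teal, pink}, int(X∖A)={gold, green, teal}, hence cl(A)={gray, pink, blue, red}
Orbit (k=closure, c=complement):
  1. A     = {gray, blue, red}
  2. kA    = {gray, pink, blue, red}
  3. cA    = {gold, green, teal, pink}
  4. ckA   = {gold, green, teal}
  5. kcA   = {gold, green, teal, pink, blue, red}
  6. ckcA  = {gray}
  7. kckcA = {gray, pink, blue}
  8. ckckcA = {gold, green, teal, red}
(closed under both — stop)

8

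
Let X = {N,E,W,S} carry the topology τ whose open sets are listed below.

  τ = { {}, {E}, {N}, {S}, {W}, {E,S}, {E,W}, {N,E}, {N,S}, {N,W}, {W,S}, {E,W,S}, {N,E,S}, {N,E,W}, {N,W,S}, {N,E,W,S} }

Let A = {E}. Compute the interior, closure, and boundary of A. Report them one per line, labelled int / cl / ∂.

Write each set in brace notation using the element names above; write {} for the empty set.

U open, U⊆A: {}, {E}. int(A) = ⋃ = {E}
X∖A={N,W,S}, int(X∖A)={N,W,S}, hence cl(A)={E}
∂A: remove int from cl → {}

int(A) = {E}
cl(A)  = {E}
∂A     = {}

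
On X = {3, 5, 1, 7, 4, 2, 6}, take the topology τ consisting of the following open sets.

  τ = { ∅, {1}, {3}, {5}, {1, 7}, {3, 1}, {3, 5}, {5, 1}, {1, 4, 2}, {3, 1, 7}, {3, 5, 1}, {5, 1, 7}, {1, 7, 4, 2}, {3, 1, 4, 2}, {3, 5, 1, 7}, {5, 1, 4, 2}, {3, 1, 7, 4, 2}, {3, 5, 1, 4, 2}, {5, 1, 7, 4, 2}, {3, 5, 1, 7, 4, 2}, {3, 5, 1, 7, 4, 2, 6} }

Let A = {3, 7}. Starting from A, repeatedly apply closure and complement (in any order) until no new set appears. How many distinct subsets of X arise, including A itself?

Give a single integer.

closure: X∖int(X∖A) = X∖{5, 1, 4, 2} = {3, 7, 6}
Let k=closure and c=complement:
  1. A     = {3, 7}
  2. kA    = {3, 7, 6}
  3. cA    = {5, 1, 4, 2, 6}
  4. ckA   = {5, 1, 4, 2}
  5. kcA   = {5, 1, 7, 4, 2, 6}
  6. ckcA  = {3}
  7. kckcA = {3, 6}
  8. ckckcA = {5, 1, 7, 4, 2}
— saturated at 8

8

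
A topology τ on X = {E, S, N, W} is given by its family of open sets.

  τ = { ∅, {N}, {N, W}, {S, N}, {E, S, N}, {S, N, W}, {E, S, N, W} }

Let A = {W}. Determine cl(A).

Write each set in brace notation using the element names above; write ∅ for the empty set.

{W}

X∖A={E, S, N}, int(X∖A)={E, S, N}, hence cl(A)={W}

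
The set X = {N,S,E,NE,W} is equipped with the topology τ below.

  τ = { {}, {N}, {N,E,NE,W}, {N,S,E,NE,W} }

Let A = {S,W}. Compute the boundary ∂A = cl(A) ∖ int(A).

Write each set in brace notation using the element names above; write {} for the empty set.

{S,E,NE,W}

open subsets of A: {}; so int(A) = {}
closure: X∖int(X∖A) = X∖{N} = {S,E,NE,W}
∂A = {S,E,NE,W} minus {} = {S,E,NE,W}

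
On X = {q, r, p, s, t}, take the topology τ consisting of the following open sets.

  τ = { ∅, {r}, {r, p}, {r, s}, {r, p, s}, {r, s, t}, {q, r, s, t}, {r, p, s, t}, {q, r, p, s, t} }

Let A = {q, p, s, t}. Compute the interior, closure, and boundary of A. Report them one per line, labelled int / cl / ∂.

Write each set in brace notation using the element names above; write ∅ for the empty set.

interior: largest open inside A is ∅ (from ∅)
cl via duality: int({r}) = {r}, so X∖{r} = {q, p, s, t}
cl∖int = {q, p, s, t}

int(A) = ∅
cl(A)  = {q, p, s, t}
∂A     = {q, p, s, t}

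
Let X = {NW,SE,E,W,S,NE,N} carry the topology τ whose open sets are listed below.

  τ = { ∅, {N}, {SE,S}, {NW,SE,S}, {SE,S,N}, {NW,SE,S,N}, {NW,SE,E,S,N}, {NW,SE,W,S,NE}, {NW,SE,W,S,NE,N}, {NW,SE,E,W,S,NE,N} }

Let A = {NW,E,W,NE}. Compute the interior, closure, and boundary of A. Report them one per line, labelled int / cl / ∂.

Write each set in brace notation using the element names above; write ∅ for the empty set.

U open, U⊆A: ∅. int(A) = ⋃ = ∅
X∖A={SE,S,N}, int(X∖A)={SE,S,N}, hence cl(A)={NW,E,W,NE}
∂A: remove int from cl → {NW,E,W,NE}

int(A) = ∅
cl(A)  = {NW,E,W,NE}
∂A     = {NW,E,W,NE}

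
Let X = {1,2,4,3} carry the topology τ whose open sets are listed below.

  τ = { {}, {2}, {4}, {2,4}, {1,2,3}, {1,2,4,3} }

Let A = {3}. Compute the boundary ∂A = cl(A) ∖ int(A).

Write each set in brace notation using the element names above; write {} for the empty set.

{1,3}

U open, U⊆A: {}. int(A) = ⋃ = {}
X∖A={1,2,4}, int(X∖A)={2,4}, hence cl(A)={1,3}
∂A: remove int from cl → {1,3}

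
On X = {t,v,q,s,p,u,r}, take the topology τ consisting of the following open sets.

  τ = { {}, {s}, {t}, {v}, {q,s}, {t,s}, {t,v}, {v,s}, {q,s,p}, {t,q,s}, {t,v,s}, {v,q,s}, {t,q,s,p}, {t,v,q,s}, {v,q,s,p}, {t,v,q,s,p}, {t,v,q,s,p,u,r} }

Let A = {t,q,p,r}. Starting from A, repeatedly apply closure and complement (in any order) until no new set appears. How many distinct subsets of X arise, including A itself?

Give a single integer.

8

X∖A={v,s,u}, int(X∖A)={v,s}, hence cl(A)={t,q,p,u,r}
Orbit (k=closure, c=complement):
  1. A     = {t,q,p,r}
  2. kA    = {t,q,p,u,r}
  3. cA    = {v,s,u}
  4. ckA   = {v,s}
  5. kcA   = {v,q,s,p,u,r}
  6. ckcA  = {t}
  7. kckcA = {t,u,r}
  8. ckckcA = {v,q,s,p}
(closed under both — stop)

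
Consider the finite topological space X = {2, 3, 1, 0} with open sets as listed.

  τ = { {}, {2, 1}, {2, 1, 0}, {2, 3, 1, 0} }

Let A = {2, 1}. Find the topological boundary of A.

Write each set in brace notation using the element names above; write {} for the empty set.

{3, 0}

opens ⊆ A: {}, {2, 1}; union → int = {2, 1}
complement {3, 0}; its interior {}; cl(A) = X∖{} = {2, 3, 1, 0}
boundary = {2, 3, 1, 0} ∖ {2, 1} = {3, 0}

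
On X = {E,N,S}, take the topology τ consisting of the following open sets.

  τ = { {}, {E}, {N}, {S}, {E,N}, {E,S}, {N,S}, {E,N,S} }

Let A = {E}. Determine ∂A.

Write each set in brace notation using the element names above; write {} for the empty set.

{}

opens ⊆ A: {}, {E}; union → int = {E}
complement {N,S}; its interior {N,S}; cl(A) = X∖{N,S} = {E}
boundary = {E} ∖ {E} = {}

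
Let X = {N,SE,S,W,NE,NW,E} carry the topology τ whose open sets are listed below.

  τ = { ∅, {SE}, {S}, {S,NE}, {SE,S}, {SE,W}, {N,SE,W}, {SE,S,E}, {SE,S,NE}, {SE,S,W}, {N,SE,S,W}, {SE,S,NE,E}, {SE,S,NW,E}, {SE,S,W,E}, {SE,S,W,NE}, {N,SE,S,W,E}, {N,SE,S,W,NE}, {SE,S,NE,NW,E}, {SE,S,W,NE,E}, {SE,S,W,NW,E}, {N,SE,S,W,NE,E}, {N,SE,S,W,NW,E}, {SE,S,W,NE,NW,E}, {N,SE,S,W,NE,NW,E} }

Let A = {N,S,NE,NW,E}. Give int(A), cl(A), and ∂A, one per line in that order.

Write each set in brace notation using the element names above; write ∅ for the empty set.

int(A) = {S,NE}
cl(A)  = {N,S,NE,NW,E}
∂A     = {N,NW,E}

U open, U⊆A: ∅, {S}, {S,NE}. int(A) = ⋃ = {S,NE}
X∖A={SE,W}, int(X∖A)={SE,W}, hence cl(A)={N,S,NE,NW,E}
∂A: remove int from cl → {N,NW,E}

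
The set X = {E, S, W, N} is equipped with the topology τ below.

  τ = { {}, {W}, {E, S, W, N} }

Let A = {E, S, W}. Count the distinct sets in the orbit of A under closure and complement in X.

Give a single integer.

complement {N}; its interior {}; cl(A) = X∖{} = {E, S, W, N}
With k = closure, c = complement:
  1. A     = {E, S, W}
  2. kA    = {E, S, W, N}
  3. cA    = {N}
  4. ckA   = {}
  5. kcA   = {E, S, N}
  6. ckcA  = {W}
k, c of each give nothing new

6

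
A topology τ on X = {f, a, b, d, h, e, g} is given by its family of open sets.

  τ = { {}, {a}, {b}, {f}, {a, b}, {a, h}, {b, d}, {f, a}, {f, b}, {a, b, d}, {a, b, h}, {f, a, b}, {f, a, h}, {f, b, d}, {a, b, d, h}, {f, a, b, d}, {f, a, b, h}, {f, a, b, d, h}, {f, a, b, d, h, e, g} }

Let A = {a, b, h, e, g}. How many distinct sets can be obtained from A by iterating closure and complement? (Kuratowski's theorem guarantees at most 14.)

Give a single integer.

cl via duality: int({f, d}) = {f}, so X∖{f} = {a, b, d, h, e, g}
Write k for closure, c for complement:
  1. A     = {a, b, h, e, g}
  2. kA    = {a, b, d, h, e, g}
  3. cA    = {f, d}
  4. ckA   = {f}
  5. kcA   = {f, d, e, g}
  6. kckA  = {f, e, g}
  7. ckcA  = {a, b, h}
  8. ckckA = {a, b, d, h}
applying k or c yields no new set

8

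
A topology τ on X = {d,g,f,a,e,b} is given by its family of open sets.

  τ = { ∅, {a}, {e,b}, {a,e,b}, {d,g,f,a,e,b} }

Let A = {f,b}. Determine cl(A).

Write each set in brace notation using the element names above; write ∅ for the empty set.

{d,g,f,e,b}

complement {d,g,a,e}; its interior {a}; cl(A) = X∖{a} = {d,g,f,e,b}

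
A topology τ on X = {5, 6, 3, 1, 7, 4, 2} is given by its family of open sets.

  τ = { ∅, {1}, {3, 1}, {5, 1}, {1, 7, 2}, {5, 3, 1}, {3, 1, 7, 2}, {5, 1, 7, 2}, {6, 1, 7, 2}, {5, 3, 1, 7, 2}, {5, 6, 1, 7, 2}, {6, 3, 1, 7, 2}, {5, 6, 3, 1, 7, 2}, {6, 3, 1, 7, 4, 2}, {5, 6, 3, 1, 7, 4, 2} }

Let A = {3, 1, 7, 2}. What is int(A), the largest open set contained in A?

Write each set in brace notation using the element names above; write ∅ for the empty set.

open subsets of A: ∅, {1}, {3, 1}, {1, 7, 2}, {3, 1, 7, 2}; so int(A) = {3, 1, 7, 2}

{3, 1, 7, 2}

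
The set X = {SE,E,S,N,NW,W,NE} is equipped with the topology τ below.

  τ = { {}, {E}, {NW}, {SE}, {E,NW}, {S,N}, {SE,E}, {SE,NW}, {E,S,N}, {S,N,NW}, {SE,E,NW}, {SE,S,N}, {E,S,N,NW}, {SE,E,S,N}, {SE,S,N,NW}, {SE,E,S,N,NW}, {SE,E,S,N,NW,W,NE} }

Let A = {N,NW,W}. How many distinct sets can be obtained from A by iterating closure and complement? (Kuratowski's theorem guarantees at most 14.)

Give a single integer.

10

X∖A={SE,E,S,NE}, int(X∖A)={SE,E}, hence cl(A)={S,N,NW,W,NE}
Orbit (k=closure, c=complement):
  1. A     = {N,NW,W}
  2. kA    = {S,N,NW,W,NE}
  3. cA    = {SE,E,S,NE}
  4. ckA   = {SE,E}
  5. kcA   = {SE,E,S,N,W,NE}
  6. kckA  = {SE,E,W,NE}
  7. ckcA  = {NW}
  8. ckckA = {S,N,NW}
  9. kckcA = {NW,W,NE}
  10. ckckcA = {SE,E,S,N}
(closed under both — stop)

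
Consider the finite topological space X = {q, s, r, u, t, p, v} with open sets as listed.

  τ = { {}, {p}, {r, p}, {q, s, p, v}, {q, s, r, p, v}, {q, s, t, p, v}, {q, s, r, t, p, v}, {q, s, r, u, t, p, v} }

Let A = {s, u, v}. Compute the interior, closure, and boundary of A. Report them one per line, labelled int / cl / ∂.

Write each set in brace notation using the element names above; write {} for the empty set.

int(A) = {}
cl(A)  = {q, s, u, t, v}
∂A     = {q, s, u, t, v}

U open, U⊆A: {}. int(A) = ⋃ = {}
X∖A={q, r, t, p}, int(X∖A)={r, p}, hence cl(A)={q, s, u, t, v}
∂A: remove int from cl → {q, s, u, t, v}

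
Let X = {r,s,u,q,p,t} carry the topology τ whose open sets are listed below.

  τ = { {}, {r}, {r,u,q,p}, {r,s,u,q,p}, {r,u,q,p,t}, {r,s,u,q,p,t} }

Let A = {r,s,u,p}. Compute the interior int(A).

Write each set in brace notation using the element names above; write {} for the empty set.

interior: largest open inside A is {r} (from {}, {r})

{r}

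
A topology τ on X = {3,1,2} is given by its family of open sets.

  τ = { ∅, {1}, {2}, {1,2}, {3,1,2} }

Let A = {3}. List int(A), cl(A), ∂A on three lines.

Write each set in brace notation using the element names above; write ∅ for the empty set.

opens ⊆ A: ∅; union → int = ∅
complement {1,2}; its interior {1,2}; cl(A) = X∖{1,2} = {3}
boundary = {3} ∖ ∅ = {3}

int(A) = ∅
cl(A)  = {3}
∂A     = {3}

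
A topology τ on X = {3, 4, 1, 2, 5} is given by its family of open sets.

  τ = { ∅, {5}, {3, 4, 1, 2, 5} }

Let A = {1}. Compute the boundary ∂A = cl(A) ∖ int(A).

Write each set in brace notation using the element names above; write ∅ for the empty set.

{3, 4, 1, 2}

open subsets of A: ∅; so int(A) = ∅
closure: X∖int(X∖A) = X∖{5} = {3, 4, 1, 2}
∂A = {3, 4, 1, 2} minus ∅ = {3, 4, 1, 2}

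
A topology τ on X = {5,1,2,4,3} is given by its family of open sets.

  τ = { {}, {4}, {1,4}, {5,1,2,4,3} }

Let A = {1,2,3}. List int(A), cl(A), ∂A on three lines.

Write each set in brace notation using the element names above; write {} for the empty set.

int(A) = {}
cl(A)  = {5,1,2,3}
∂A     = {5,1,2,3}

U open, U⊆A: {}. int(A) = ⋃ = {}
X∖A={5,4}, int(X∖A)={4}, hence cl(A)={5,1,2,3}
∂A: remove int from cl → {5,1,2,3}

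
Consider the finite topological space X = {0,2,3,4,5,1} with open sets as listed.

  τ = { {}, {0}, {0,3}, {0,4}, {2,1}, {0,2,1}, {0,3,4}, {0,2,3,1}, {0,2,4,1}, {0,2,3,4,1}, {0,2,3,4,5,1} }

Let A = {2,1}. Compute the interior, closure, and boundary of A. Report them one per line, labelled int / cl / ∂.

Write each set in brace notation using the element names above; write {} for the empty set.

opens ⊆ A: {}, {2,1}; union → int = {2,1}
complement {0,3,4,5}; its interior {0,3,4}; cl(A) = X∖{0,3,4} = {2,5,1}
boundary = {2,5,1} ∖ {2,1} = {5}

int(A) = {2,1}
cl(A)  = {2,5,1}
∂A     = {5}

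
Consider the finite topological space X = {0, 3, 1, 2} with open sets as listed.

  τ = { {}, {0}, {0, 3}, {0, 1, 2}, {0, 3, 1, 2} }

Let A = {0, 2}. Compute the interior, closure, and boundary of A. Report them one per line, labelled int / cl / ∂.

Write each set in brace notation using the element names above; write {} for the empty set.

interior: largest open inside A is {0} (from {}, {0})
cl via duality: int({3, 1}) = {}, so X∖{} = {0, 3, 1, 2}
cl∖int = {3, 1, 2}

int(A) = {0}
cl(A)  = {0, 3, 1, 2}
∂A     = {3, 1, 2}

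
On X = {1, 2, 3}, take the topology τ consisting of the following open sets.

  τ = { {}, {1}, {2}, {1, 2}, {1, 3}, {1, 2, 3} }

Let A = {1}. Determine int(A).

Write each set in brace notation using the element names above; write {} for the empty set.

opens ⊆ A: {}, {1}; union → int = {1}

{1}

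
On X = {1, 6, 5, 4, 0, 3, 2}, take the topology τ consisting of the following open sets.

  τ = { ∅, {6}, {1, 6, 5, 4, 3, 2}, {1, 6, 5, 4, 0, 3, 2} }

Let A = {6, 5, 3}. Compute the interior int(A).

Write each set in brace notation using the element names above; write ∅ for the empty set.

interior: largest open inside A is {6} (from ∅, {6})

{6}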